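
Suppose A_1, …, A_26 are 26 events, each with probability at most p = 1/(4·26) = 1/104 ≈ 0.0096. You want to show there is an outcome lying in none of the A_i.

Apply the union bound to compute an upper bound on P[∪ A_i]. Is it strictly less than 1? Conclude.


Union bound: P[∪_{i=1}^{26} A_i] ≤ Σ_i P[A_i] ≤ 26·p = 26·(1/104) = 1/4.
Numerically: 1/4 ≈ 0.2500.
Is 1/4 < 1? YES.
Since P[∪ A_i] ≤ 1/4 < 1, the complement has P[∩ A_i^c] ≥ 1 − 1/4 = 3/4 > 0, so some outcome avoids every A_i.

26·p = 1/4 ≈ 0.2500; existence CERTIFIED by the union bound.


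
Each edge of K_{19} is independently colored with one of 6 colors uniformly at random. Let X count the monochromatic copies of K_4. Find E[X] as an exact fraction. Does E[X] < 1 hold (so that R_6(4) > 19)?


E[X] = C(19, 4) · 6^{1 − 6} = 3876 · 6^{−5} = 3876/7776.
As a reduced fraction: E[X] = 323/648 ≈ 0.4985.
Is E[X] < 1? YES.
Since E[X] < 1, there exists a 6-coloring of K_{19} with no monochromatic K_4; hence R_6(4) > 19.

E[X] = 323/648 ≈ 0.4985; E[X] < 1, so R_6(4) > 19.


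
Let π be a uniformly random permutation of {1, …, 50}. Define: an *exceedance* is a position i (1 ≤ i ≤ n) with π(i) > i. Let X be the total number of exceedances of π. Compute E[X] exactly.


Write X = Σ_{i=1}^{50} X_i, where X_i = 1_{π(i) > i}.
For each fixed i, π(i) is uniform over {1, …, 50} (marginal of a uniform permutation), so P[π(i) > i] = (n − i)/n. Summing: Σ_{i=1}^{50} (n − i)/n = (0 + 1 + … + 49)/50 = 50(50 − 1)/(2·50) = (50 − 1)/2.
Hence E[X] = Σ_{i=1}^{50} (50 − i)/50 = 49/2 ≈ 24.500.

E[X] = 49/2 = 24.500.


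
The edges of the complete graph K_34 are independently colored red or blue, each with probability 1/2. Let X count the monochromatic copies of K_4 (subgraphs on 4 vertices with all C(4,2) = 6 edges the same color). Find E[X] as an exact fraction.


Let X = Σ_S X_S over the C(34, 4) = 46376 subsets S of size 4, where X_S = 1 if the K_4 on S is monochromatic.
For a fixed S, the K_4 on S has C(4, 2) = 6 edges. P[all 6 edges red] = (1/2)^6, and likewise for blue, so P[monochromatic] = 2·(1/2)^6 = 2^{1 − 6} = 1/32.
By linearity: E[X] = C(34, 4) · 2^{1 − 6} = 46376 · 1/32 = 5797/4.
Numerically: E[X] ≈ 1449.250000.

E[X] = C(34,4)·2^(1−C(4,2)) = 5797/4 ≈ 1449.250000.


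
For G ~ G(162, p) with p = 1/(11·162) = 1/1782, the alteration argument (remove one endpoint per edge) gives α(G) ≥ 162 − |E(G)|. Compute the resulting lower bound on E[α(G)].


E[|E(G)|] = C(162, 2)·p = 13041 · (1/1782) = 161/22.
E[α(G)] ≥ n − E[|E(G)|] = 162 − 161/22 = 3403/22.
Numerically: ≈ 154.68182.
(This is only a lower bound; the true E[α(G)] may be larger.)

E[α(G)] ≥ 3403/22 ≈ 154.68182.


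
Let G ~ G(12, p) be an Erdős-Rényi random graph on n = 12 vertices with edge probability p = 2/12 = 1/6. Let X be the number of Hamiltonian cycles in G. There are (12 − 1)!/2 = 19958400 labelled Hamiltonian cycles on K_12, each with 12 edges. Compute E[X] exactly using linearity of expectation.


K_12 has (12 − 1)!/2 = 19958400 labelled Hamiltonian cycles.
For each such Hamiltonian cycle H, let X_H = 1 if all 12 edges of H are present in G. Then P[X_H = 1] = p^{12} = (1/6)^{12} = 1/2176782336.
By linearity of expectation: E[X] = Σ_H E[X_H] = 19958400 · p^{12} = 19958400 · 1/2176782336 = 1925/209952.
Numerically: E[X] ≈ 0.00916876.

E[X] = 19958400 · (1/6)^{12} = 1925/209952 ≈ 0.00916876.


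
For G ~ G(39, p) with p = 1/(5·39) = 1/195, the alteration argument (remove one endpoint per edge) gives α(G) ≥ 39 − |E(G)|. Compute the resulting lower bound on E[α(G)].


E[|E(G)|] = C(39, 2)·p = 741 · (1/195) = 19/5.
E[α(G)] ≥ n − E[|E(G)|] = 39 − 19/5 = 176/5.
Numerically: ≈ 35.20000.
(This is only a lower bound; the true E[α(G)] may be larger.)

E[α(G)] ≥ 176/5 ≈ 35.20000.


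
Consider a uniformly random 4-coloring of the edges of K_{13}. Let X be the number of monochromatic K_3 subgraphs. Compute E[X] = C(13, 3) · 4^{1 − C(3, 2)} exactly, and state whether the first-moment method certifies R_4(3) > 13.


E[X] = C(13, 3) · 4^{1 − 3} = 286 · 4^{−2} = 286/16.
As a reduced fraction: E[X] = 143/8 ≈ 17.8750.
Is E[X] < 1? NO.
Since E[X] ≥ 1, the first-moment bound is inconclusive at n = 13; it does NOT by itself certify R_4(3) > 13.

E[X] = 143/8 ≈ 17.8750; E[X] ≥ 1; first-moment method inconclusive here.


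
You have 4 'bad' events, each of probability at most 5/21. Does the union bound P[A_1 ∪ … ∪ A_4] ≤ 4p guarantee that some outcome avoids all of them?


Union bound: P[∪_{i=1}^{4} A_i] ≤ Σ_i P[A_i] ≤ 4·p = 4·(5/21) = 20/21.
Numerically: 20/21 ≈ 0.95238.
Is 20/21 < 1? YES.
Since P[∪ A_i] ≤ 20/21 < 1, the complement has P[∩ A_i^c] ≥ 1 − 20/21 = 1/21 > 0, so some outcome avoids every A_i.

4·p = 20/21 ≈ 0.95238; existence CERTIFIED by the union bound.


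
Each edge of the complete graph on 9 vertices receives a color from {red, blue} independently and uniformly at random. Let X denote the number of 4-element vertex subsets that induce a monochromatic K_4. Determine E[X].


Let X = Σ_S X_S over the C(9, 4) = 126 subsets S of size 4, where X_S = 1 if the K_4 on S is monochromatic.
For a fixed S, the K_4 on S has C(4, 2) = 6 edges. P[all 6 edges red] = (1/2)^6, and likewise for blue, so P[monochromatic] = 2·(1/2)^6 = 2^{1 − 6} = 1/32.
By linearity of expectation: E[X] = C(9, 4) · 2^{1 − 6} = 126 · 1/32 = 63/16.
Numerically: E[X] ≈ 3.938.

E[X] = C(9,4)·2^(1−C(4,2)) = 63/16 ≈ 3.938.


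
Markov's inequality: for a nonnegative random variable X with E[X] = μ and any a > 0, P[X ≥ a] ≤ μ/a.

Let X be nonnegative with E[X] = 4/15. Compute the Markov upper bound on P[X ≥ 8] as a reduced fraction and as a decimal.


μ = E[X] = 4/15, a = 8.
Markov: P[X ≥ 8] ≤ μ/a = (4/15)/8 = 1/30.
Numerically: ≈ 0.0333.
(Since a = 8 > μ = 0.2667, the bound 1/30 is < 1 and informative.)

P[X ≥ 8] ≤ 1/30 ≈ 0.0333.


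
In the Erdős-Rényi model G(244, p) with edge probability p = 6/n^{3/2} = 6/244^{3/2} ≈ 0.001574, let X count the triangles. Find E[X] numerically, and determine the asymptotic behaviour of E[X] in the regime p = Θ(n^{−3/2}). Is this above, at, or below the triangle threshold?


Number of potential triangles: C(244, 3) = 2391444.
Each occurs with probability p³ ≈ (0.001574)³ ≈ 3.901212e-09.
By linearity: E[X] = C(244, 3)·p³ ≈ 2391444 · 3.901212e-09 ≈ 0.0093.
Since α = 3/2 > 1, p = c/n^{3/2} = o(1/n) is below the triangle threshold p ~ 1/n. Asymptotically E[X] ~ (c³/6)·n^{3(1−α)} = (6³/6)·n^{-1.5} → 0, so by Markov's inequality G has no triangles w.h.p.

E[X] ≈ 0.0093; in regime p = Θ(1/n^{3/2}) E[X] tends to 0 (below the triangle threshold p ~ 1/n).


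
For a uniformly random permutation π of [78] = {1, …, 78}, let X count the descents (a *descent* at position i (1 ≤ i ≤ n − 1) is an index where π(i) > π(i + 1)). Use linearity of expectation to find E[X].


Write X = Σ X_I over i = 1, …, 77, with X_I the indicator of one descent.
There are 77 indicators.
For each fixed i, the pair (π(i), π(i+1)) is a uniformly random ordered pair of distinct values from {1, …, 78}; by symmetry P[π(i) > π(i+1)] = 1/2.
By linearity: E[X] = 77 · (1/2) = (78 − 1) · (1/2) = 77/2 ≈ 38.5000.

E[X] = 77/2 = 38.5000.


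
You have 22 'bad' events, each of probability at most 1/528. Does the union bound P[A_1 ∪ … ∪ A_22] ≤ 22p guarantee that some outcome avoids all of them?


Union bound: P[∪_{i=1}^{22} A_i] ≤ Σ_i P[A_i] ≤ 22·p = 22·(1/528) = 1/24.
Numerically: 1/24 ≈ 0.0416667.
Is 1/24 < 1? YES.
Since P[∪ A_i] ≤ 1/24 < 1, the complement has P[∩ A_i^c] ≥ 1 − 1/24 = 23/24 > 0, so some outcome avoids every A_i.

22·p = 1/24 ≈ 0.0416667; existence CERTIFIED by the union bound.


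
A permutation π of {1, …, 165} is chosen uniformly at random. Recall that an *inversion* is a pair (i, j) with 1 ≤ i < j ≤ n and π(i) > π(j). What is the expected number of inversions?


Write X = Σ X_I over the C(165, 2) = 13530 pairs i < j, with X_I the indicator of one inversion.
There are 13530 indicators.
For each fixed pair i < j, the values π(i) and π(j) are two distinct elements of {1, …, 165} in uniformly random order; by symmetry P[π(i) > π(j)] = 1/2.
By linearity: E[X] = 13530 · (1/2) = C(165, 2) · (1/2) = 13530/2 = 6765 ≈ 6765.0000.

E[X] = 6765 = 6765.0000.


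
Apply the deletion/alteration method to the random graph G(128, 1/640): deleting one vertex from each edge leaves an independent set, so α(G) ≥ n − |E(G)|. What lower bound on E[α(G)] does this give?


E[|E(G)|] = C(128, 2)·p = 8128 · (1/640) = 127/10.
E[α(G)] ≥ n − E[|E(G)|] = 128 − 127/10 = 1153/10.
Numerically: ≈ 115.3000.
(This is only a lower bound; the true E[α(G)] may be larger.)

E[α(G)] ≥ 1153/10 ≈ 115.3000.


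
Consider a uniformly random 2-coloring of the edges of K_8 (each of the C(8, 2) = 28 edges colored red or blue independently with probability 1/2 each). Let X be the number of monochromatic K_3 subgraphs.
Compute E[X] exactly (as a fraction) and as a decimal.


Let X = Σ_S X_S over the C(8, 3) = 56 subsets S of size 3, where X_S = 1 if the K_3 on S is monochromatic.
For a fixed S, the K_3 on S has C(3, 2) = 3 edges. P[all 3 edges red] = (1/2)^3, and likewise for blue, so P[monochromatic] = 2·(1/2)^3 = 2^{1 − 3} = 1/4.
By linearity of expectation: E[X] = C(8, 3) · 2^{1 − 3} = 56 · 1/4 = 14.
Numerically: E[X] ≈ 14.0000.

E[X] = C(8,3)·2^(1−C(3,2)) = 14 ≈ 14.0000.


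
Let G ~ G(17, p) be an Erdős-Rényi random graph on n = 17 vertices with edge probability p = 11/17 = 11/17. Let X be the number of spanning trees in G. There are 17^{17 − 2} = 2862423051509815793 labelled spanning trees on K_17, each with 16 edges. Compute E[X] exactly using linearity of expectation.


K_17 has 17^{17 − 2} = 2862423051509815793 labelled spanning trees.
For each such spanning tree H, let X_H = 1 if all 16 edges of H are present in G. Then P[X_H = 1] = p^{16} = (11/17)^{16} = 45949729863572161/48661191875666868481.
By linearity: E[X] = Σ_H E[X_H] = 2862423051509815793 · p^{16} = 2862423051509815793 · 45949729863572161/48661191875666868481 = 45949729863572161/17.
Numerically: E[X] ≈ 2.703e+15.

E[X] = 2862423051509815793 · (11/17)^{16} = 45949729863572161/17 ≈ 2.703e+15.


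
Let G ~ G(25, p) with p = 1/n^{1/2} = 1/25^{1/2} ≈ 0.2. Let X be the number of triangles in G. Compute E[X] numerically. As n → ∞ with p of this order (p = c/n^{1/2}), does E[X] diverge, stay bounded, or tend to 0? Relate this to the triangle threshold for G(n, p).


Number of potential triangles: C(25, 3) = 2300.
Each occurs with probability p³ ≈ (0.2)³ ≈ 8.0000000e-03.
By linearity: E[X] = C(25, 3)·p³ ≈ 2300 · 8.0000000e-03 ≈ 18.40000.
Since α = 1/2 < 1, p = c/n^{1/2} ≫ 1/n is above the triangle threshold p ~ 1/n. Asymptotically E[X] ~ (c³/6)·n^{3(1−α)} = (1³/6)·n^{1.5} → ∞; triangles are abundant w.h.p.

E[X] ≈ 18.40000; in regime p = Θ(1/n^{1/2}) E[X] diverges (above the triangle threshold p ~ 1/n).


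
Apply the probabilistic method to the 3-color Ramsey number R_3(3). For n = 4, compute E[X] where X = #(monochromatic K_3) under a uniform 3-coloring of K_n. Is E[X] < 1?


E[X] = C(4, 3) · 3^{1 − 3} = 4 · 3^{−2} = 4/9.
As a reduced fraction: E[X] = 4/9 ≈ 0.4444444.
Is E[X] < 1? YES.
Since E[X] < 1, there exists a 3-coloring of K_{4} with no monochromatic K_3; hence R_3(3) > 4.

E[X] = 4/9 ≈ 0.4444444; E[X] < 1, so R_3(3) > 4.


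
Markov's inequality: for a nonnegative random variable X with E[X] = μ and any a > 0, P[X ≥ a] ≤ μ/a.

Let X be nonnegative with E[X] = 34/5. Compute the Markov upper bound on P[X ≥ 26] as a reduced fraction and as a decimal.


μ = E[X] = 34/5, a = 26.
Markov: P[X ≥ 26] ≤ μ/a = (34/5)/26 = 17/65.
Numerically: ≈ 0.262.
(Since a = 26 > μ = 6.800, the bound 17/65 is < 1 and informative.)

P[X ≥ 26] ≤ 17/65 ≈ 0.262.


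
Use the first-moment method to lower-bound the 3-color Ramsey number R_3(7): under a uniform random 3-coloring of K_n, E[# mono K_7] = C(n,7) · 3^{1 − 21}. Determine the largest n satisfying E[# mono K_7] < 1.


We need C(n, 7) · 3^{1 − 21} < 1, i.e. C(n, 7) < 3^{21 − 1} = 3486784401.
Check values of n near the boundary:
  n = 75: C(75, 7) = 1984829850; 1984829850 < 3486784401? YES
  n = 76: C(76, 7) = 2186189400; 2186189400 < 3486784401? YES
  n = 77: C(77, 7) = 2404808340; 2404808340 < 3486784401? YES
  n = 78: C(78, 7) = 2641902120; 2641902120 < 3486784401? YES
  n = 79: C(79, 7) = 2898753715; 2898753715 < 3486784401? YES
  n = 80: C(80, 7) = 3176716400; 3176716400 < 3486784401? YES
  n = 81: C(81, 7) = 3477216600; 3477216600 < 3486784401? YES
  n = 82: C(82, 7) = 3801756816; 3801756816 < 3486784401? NO
  n = 83: C(83, 7) = 4151918628; 4151918628 < 3486784401? NO
The largest n with C(n, 7) < 3486784401 is n = 81 (where E[X] = 42928600/43046721 ≈ 0.997). Hence R_3(7) > 81, i.e. R_3(7) ≥ 82.

Largest n = 81; hence R_3(7) > 81.


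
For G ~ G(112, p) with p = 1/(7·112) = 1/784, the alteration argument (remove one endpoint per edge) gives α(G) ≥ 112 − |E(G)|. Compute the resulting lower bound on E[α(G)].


E[|E(G)|] = C(112, 2)·p = 6216 · (1/784) = 111/14.
E[α(G)] ≥ n − E[|E(G)|] = 112 − 111/14 = 1457/14.
Numerically: ≈ 104.0714.
(This is only a lower bound; the true E[α(G)] may be larger.)

E[α(G)] ≥ 1457/14 ≈ 104.0714.


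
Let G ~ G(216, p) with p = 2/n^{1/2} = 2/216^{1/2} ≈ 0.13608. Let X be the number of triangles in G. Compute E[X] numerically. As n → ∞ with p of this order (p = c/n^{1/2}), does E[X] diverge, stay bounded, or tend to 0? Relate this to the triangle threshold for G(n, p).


Number of potential triangles: C(216, 3) = 1656360.
Each occurs with probability p³ ≈ (0.13608)³ ≈ 2.5200512e-03.
By linearity: E[X] = C(216, 3)·p³ ≈ 1656360 · 2.5200512e-03 ≈ 4174.11197.
Since α = 1/2 < 1, p = c/n^{1/2} ≫ 1/n is above the triangle threshold p ~ 1/n. Asymptotically E[X] ~ (c³/6)·n^{3(1−α)} = (2³/6)·n^{1.5} → ∞; triangles are abundant w.h.p.

E[X] ≈ 4174.11197; in regime p = Θ(1/n^{1/2}) E[X] diverges (above the triangle threshold p ~ 1/n).


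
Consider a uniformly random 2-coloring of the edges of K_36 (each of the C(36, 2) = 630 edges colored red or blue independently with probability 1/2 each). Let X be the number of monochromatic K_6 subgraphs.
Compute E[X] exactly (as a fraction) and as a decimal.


Let X = Σ_S X_S over the C(36, 6) = 1947792 subsets S of size 6, where X_S = 1 if the K_6 on S is monochromatic.
For a fixed S, the K_6 on S has C(6, 2) = 15 edges. P[all 15 edges red] = (1/2)^15, and likewise for blue, so P[monochromatic] = 2·(1/2)^15 = 2^{1 − 15} = 1/16384.
By linearity of expectation: E[X] = C(36, 6) · 2^{1 − 15} = 1947792 · 1/16384 = 121737/1024.
Numerically: E[X] ≈ 118.883789.

E[X] = C(36,6)·2^(1−C(6,2)) = 121737/1024 ≈ 118.883789.


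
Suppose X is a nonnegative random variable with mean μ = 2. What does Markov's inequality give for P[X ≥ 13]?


μ = E[X] = 2, a = 13.
Markov: P[X ≥ 13] ≤ μ/a = (2)/13 = 2/13.
Numerically: ≈ 0.15385.
(Since a = 13 > μ = 2.00000, the bound 2/13 is < 1 and informative.)

P[X ≥ 13] ≤ 2/13 ≈ 0.15385.


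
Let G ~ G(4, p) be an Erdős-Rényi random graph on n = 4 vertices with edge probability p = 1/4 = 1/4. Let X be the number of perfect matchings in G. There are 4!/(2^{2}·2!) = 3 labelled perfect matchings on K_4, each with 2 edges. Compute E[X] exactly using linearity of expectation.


K_4 has 4!/(2^{2}·2!) = 3 labelled perfect matchings.
For each such perfect matching H, let X_H = 1 if all 2 edges of H are present in G. Then P[X_H = 1] = p^{2} = (1/4)^{2} = 1/16.
By linearity: E[X] = Σ_H E[X_H] = 3 · p^{2} = 3 · 1/16 = 3/16.
Numerically: E[X] ≈ 0.1875.

E[X] = 3 · (1/4)^{2} = 3/16 ≈ 0.1875.


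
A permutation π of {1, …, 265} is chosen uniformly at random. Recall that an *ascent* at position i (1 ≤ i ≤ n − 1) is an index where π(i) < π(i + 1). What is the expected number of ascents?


Write X = Σ X_I over i = 1, …, 264, with X_I the indicator of one ascent.
There are 264 indicators.
For each fixed i, the pair (π(i), π(i+1)) is a uniformly random ordered pair of distinct values from {1, …, 265}; by symmetry P[π(i) < π(i+1)] = 1/2.
By linearity: E[X] = 264 · (1/2) = (265 − 1) · (1/2) = 132 ≈ 132.000000.

E[X] = 132 = 132.000000.


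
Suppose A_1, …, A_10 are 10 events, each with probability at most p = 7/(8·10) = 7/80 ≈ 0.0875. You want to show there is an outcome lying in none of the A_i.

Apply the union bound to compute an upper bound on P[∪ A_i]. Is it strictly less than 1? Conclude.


Union bound: P[∪_{i=1}^{10} A_i] ≤ Σ_i P[A_i] ≤ 10·p = 10·(7/80) = 7/8.
Numerically: 7/8 ≈ 0.8750.
Is 7/8 < 1? YES.
Since P[∪ A_i] ≤ 7/8 < 1, the complement has P[∩ A_i^c] ≥ 1 − 7/8 = 1/8 > 0, so some outcome avoids every A_i.

10·p = 7/8 ≈ 0.8750; existence CERTIFIED by the union bound.


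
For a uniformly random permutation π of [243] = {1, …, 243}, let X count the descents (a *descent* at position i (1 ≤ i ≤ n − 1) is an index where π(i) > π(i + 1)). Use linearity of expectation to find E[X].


Write X = Σ X_I over i = 1, …, 242, with X_I the indicator of one descent.
There are 242 indicators.
For each fixed i, the pair (π(i), π(i+1)) is a uniformly random ordered pair of distinct values from {1, …, 243}; by symmetry P[π(i) > π(i+1)] = 1/2.
By linearity: E[X] = 242 · (1/2) = (243 − 1) · (1/2) = 121 ≈ 121.000.

E[X] = 121 = 121.000.


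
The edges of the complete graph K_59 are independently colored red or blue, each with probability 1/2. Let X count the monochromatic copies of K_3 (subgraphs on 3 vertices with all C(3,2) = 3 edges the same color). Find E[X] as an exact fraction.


Let X = Σ_S X_S over the C(59, 3) = 32509 subsets S of size 3, where X_S = 1 if the K_3 on S is monochromatic.
For a fixed S, the K_3 on S has C(3, 2) = 3 edges. P[all 3 edges red] = (1/2)^3, and likewise for blue, so P[monochromatic] = 2·(1/2)^3 = 2^{1 − 3} = 1/4.
Summing: E[X] = C(59, 3) · 2^{1 − 3} = 32509 · 1/4 = 32509/4.
Numerically: E[X] ≈ 8127.25000.

E[X] = C(59,3)·2^(1−C(3,2)) = 32509/4 ≈ 8127.25000.


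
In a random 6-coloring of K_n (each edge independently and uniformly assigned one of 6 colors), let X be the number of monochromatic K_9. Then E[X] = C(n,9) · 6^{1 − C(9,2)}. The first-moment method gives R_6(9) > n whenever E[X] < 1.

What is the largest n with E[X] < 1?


We need C(n, 9) · 6^{1 − 36} < 1, i.e. C(n, 9) < 6^{36 − 1} = 1719070799748422591028658176.
Check values of n near the boundary:
  n = 4403: C(4403, 9) = 1699894433046281918452233150; 1699894433046281918452233150 < 1719070799748422591028658176? YES
  n = 4404: C(4404, 9) = 1703375445537161676647015880; 1703375445537161676647015880 < 1719070799748422591028658176? YES
  n = 4405: C(4405, 9) = 1706862792900636302463627150; 1706862792900636302463627150 < 1719070799748422591028658176? YES
  n = 4406: C(4406, 9) = 1710356485221788389505285700; 1710356485221788389505285700 < 1719070799748422591028658176? YES
  n = 4407: C(4407, 9) = 1713856532599459170657070050; 1713856532599459170657070050 < 1719070799748422591028658176? YES
  n = 4408: C(4408, 9) = 1717362945146264156457459600; 1717362945146264156457459600 < 1719070799748422591028658176? YES
  n = 4409: C(4409, 9) = 1720875732988608787686577131; 1720875732988608787686577131 < 1719070799748422591028658176? NO
The largest n with C(n, 9) < 1719070799748422591028658176 is n = 4408 (where E[X] = 35778394690547169926197075/35813974994758803979763712 ≈ 0.999007). Hence R_6(9) > 4408, i.e. R_6(9) ≥ 4409.

Largest n = 4408; hence R_6(9) > 4408.


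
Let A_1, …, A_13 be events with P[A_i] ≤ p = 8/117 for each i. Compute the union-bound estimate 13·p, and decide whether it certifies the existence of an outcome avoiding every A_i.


Union bound: P[∪_{i=1}^{13} A_i] ≤ Σ_i P[A_i] ≤ 13·p = 13·(8/117) = 8/9.
Numerically: 8/9 ≈ 0.88889.
Is 8/9 < 1? YES.
Since P[∪ A_i] ≤ 8/9 < 1, the complement has P[∩ A_i^c] ≥ 1 − 8/9 = 1/9 > 0, so some outcome avoids every A_i.

13·p = 8/9 ≈ 0.88889; existence CERTIFIED by the union bound.


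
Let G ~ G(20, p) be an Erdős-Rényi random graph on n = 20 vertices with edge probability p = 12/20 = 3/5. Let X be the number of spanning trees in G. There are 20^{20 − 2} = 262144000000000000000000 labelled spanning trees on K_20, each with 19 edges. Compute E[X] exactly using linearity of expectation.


K_20 has 20^{20 − 2} = 262144000000000000000000 labelled spanning trees.
For each such spanning tree H, let X_H = 1 if all 19 edges of H are present in G. Then P[X_H = 1] = p^{19} = (3/5)^{19} = 1162261467/19073486328125.
By linearity of expectation: E[X] = Σ_H E[X_H] = 262144000000000000000000 · p^{19} = 262144000000000000000000 · 1162261467/19073486328125 = 79869999842655731712/5.
Numerically: E[X] ≈ 1.6e+19.

E[X] = 262144000000000000000000 · (3/5)^{19} = 79869999842655731712/5 ≈ 1.6e+19.


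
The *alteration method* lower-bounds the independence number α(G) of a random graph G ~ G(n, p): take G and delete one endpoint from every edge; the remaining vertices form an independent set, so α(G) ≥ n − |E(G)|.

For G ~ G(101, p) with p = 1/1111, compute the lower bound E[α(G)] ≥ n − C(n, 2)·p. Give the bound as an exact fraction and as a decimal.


E[|E(G)|] = C(101, 2)·p = 5050 · (1/1111) = 50/11.
E[α(G)] ≥ n − E[|E(G)|] = 101 − 50/11 = 1061/11.
Numerically: ≈ 96.45455.
(This is only a lower bound; the true E[α(G)] may be larger.)

E[α(G)] ≥ 1061/11 ≈ 96.45455.


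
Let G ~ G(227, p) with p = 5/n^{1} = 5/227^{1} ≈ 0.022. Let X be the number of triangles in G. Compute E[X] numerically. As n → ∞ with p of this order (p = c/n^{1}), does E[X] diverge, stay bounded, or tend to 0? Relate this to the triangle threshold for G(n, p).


Number of potential triangles: C(227, 3) = 1923825.
Each occurs with probability p³ ≈ (0.022)³ ≈ 1.06864e-05.
By linearity: E[X] = C(227, 3)·p³ ≈ 1923825 · 1.06864e-05 ≈ 20.559.
Here α = 1, so p = 5/n is exactly at the triangle threshold p ~ 1/n. Asymptotically E[X] → c³/6 = 5³/6 = 125/6 ≈ 20.833, a bounded constant. In this regime the triangle count is asymptotically Poisson(c³/6).

E[X] ≈ 20.559; in regime p = Θ(1/n^{1}) E[X] stays bounded (at the triangle threshold p ~ 1/n).


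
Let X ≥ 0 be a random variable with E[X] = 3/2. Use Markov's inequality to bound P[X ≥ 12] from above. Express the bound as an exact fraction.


μ = E[X] = 3/2, a = 12.
Markov: P[X ≥ 12] ≤ μ/a = (3/2)/12 = 1/8.
Numerically: ≈ 0.125000.
(Since a = 12 > μ = 1.500000, the bound 1/8 is < 1 and informative.)

P[X ≥ 12] ≤ 1/8 ≈ 0.125000.


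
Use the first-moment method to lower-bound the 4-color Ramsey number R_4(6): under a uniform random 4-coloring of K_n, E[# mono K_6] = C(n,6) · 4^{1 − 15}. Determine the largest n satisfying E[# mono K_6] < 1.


We need C(n, 6) · 4^{1 − 15} < 1, i.e. C(n, 6) < 4^{15 − 1} = 268435456.
Check values of n near the boundary:
  n = 72: C(72, 6) = 156238908; 156238908 < 268435456? YES
  n = 73: C(73, 6) = 170230452; 170230452 < 268435456? YES
  n = 74: C(74, 6) = 185250786; 185250786 < 268435456? YES
  n = 75: C(75, 6) = 201359550; 201359550 < 268435456? YES
  n = 76: C(76, 6) = 218618940; 218618940 < 268435456? YES
  n = 77: C(77, 6) = 237093780; 237093780 < 268435456? YES
  n = 78: C(78, 6) = 256851595; 256851595 < 268435456? YES
  n = 79: C(79, 6) = 277962685; 277962685 < 268435456? NO
  n = 80: C(80, 6) = 300500200; 300500200 < 268435456? NO
The largest n with C(n, 6) < 268435456 is n = 78 (where E[X] = 256851595/268435456 ≈ 0.9568). Hence R_4(6) > 78, i.e. R_4(6) ≥ 79.

Largest n = 78; hence R_4(6) > 78.


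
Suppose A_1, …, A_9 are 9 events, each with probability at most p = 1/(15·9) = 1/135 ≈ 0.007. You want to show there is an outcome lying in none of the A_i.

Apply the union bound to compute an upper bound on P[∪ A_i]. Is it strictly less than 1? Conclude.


Union bound: P[∪_{i=1}^{9} A_i] ≤ Σ_i P[A_i] ≤ 9·p = 9·(1/135) = 1/15.
Numerically: 1/15 ≈ 0.067.
Is 1/15 < 1? YES.
Since P[∪ A_i] ≤ 1/15 < 1, the complement has P[∩ A_i^c] ≥ 1 − 1/15 = 14/15 > 0, so some outcome avoids every A_i.

9·p = 1/15 ≈ 0.067; existence CERTIFIED by the union bound.


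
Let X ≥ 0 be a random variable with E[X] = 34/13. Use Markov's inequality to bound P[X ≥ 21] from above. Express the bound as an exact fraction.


μ = E[X] = 34/13, a = 21.
Markov: P[X ≥ 21] ≤ μ/a = (34/13)/21 = 34/273.
Numerically: ≈ 0.124542.
(Since a = 21 > μ = 2.615385, the bound 34/273 is < 1 and informative.)

P[X ≥ 21] ≤ 34/273 ≈ 0.124542.


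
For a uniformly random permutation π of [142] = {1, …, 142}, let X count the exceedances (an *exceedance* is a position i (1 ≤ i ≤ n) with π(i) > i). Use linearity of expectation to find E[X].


Write X = Σ_{i=1}^{142} X_i, where X_i = 1_{π(i) > i}.
For each fixed i, π(i) is uniform over {1, …, 142} (marginal of a uniform permutation), so P[π(i) > i] = (n − i)/n. Summing: Σ_{i=1}^{142} (n − i)/n = (0 + 1 + … + 141)/142 = 142(142 − 1)/(2·142) = (142 − 1)/2.
Hence E[X] = Σ_{i=1}^{142} (142 − i)/142 = 141/2 ≈ 70.500000.

E[X] = 141/2 = 70.500000.


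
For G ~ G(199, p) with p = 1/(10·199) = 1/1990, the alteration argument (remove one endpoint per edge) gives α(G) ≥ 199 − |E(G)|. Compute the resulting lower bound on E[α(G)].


E[|E(G)|] = C(199, 2)·p = 19701 · (1/1990) = 99/10.
E[α(G)] ≥ n − E[|E(G)|] = 199 − 99/10 = 1891/10.
Numerically: ≈ 189.1000.
(This is only a lower bound; the true E[α(G)] may be larger.)

E[α(G)] ≥ 1891/10 ≈ 189.1000.


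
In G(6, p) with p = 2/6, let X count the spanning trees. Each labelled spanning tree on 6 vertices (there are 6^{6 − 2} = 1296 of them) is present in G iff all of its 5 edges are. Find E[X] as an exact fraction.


K_6 has 6^{6 − 2} = 1296 labelled spanning trees.
For each such spanning tree H, let X_H = 1 if all 5 edges of H are present in G. Then P[X_H = 1] = p^{5} = (1/3)^{5} = 1/243.
By linearity of expectation: E[X] = Σ_H E[X_H] = 1296 · p^{5} = 1296 · 1/243 = 16/3.
Numerically: E[X] ≈ 5.333.

E[X] = 1296 · (1/3)^{5} = 16/3 ≈ 5.333.


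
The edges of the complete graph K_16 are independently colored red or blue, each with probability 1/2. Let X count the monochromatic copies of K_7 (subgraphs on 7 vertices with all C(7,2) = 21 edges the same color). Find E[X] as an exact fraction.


Let X = Σ_S X_S over the C(16, 7) = 11440 subsets S of size 7, where X_S = 1 if the K_7 on S is monochromatic.
For a fixed S, the K_7 on S has C(7, 2) = 21 edges. P[all 21 edges red] = (1/2)^21, and likewise for blue, so P[monochromatic] = 2·(1/2)^21 = 2^{1 − 21} = 1/1048576.
Summing: E[X] = C(16, 7) · 2^{1 − 21} = 11440 · 1/1048576 = 715/65536.
Numerically: E[X] ≈ 0.01091.

E[X] = C(16,7)·2^(1−C(7,2)) = 715/65536 ≈ 0.01091.


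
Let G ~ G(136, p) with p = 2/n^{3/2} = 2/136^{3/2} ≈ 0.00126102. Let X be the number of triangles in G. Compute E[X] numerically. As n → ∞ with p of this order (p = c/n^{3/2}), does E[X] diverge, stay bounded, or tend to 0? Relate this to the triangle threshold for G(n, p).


Number of potential triangles: C(136, 3) = 410040.
Each occurs with probability p³ ≈ (0.00126102)³ ≈ 2.00523326e-09.
By linearity: E[X] = C(136, 3)·p³ ≈ 410040 · 2.00523326e-09 ≈ 0.000822.
Since α = 3/2 > 1, p = c/n^{3/2} = o(1/n) is below the triangle threshold p ~ 1/n. Asymptotically E[X] ~ (c³/6)·n^{3(1−α)} = (2³/6)·n^{-1.5} → 0, so by Markov's inequality G has no triangles w.h.p.

E[X] ≈ 0.000822; in regime p = Θ(1/n^{3/2}) E[X] tends to 0 (below the triangle threshold p ~ 1/n).


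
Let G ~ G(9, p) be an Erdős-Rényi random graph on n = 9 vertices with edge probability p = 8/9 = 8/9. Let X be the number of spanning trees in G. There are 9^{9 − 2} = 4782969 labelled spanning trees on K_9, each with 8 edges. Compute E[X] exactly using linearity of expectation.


K_9 has 9^{9 − 2} = 4782969 labelled spanning trees.
For each such spanning tree H, let X_H = 1 if all 8 edges of H are present in G. Then P[X_H = 1] = p^{8} = (8/9)^{8} = 16777216/43046721.
By linearity of expectation: E[X] = Σ_H E[X_H] = 4782969 · p^{8} = 4782969 · 16777216/43046721 = 16777216/9.
Numerically: E[X] ≈ 1.864e+06.

E[X] = 4782969 · (8/9)^{8} = 16777216/9 ≈ 1.864e+06.


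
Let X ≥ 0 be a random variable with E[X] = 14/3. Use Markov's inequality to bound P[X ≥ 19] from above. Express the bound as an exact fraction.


μ = E[X] = 14/3, a = 19.
Markov: P[X ≥ 19] ≤ μ/a = (14/3)/19 = 14/57.
Numerically: ≈ 0.24561.
(Since a = 19 > μ = 4.66667, the bound 14/57 is < 1 and informative.)

P[X ≥ 19] ≤ 14/57 ≈ 0.24561.


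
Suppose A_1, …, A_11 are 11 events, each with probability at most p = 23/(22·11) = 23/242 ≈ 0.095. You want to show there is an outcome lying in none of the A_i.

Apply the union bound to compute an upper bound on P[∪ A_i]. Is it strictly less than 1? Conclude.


Union bound: P[∪_{i=1}^{11} A_i] ≤ Σ_i P[A_i] ≤ 11·p = 11·(23/242) = 23/22.
Numerically: 23/22 ≈ 1.045.
Is 23/22 < 1? NO.
Since the bound 23/22 is ≥ 1, the union bound is uninformative here; it does NOT by itself certify existence.

11·p = 23/22 ≈ 1.045; existence NOT certified by the union bound.


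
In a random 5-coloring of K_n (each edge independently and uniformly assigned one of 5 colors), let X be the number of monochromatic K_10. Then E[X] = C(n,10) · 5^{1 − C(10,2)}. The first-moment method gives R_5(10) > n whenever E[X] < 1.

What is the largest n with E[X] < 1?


We need C(n, 10) · 5^{1 − 45} < 1, i.e. C(n, 10) < 5^{45 − 1} = 5684341886080801486968994140625.
Check values of n near the boundary:
  n = 5390: C(5390, 10) = 5655833965919099070255434039753; 5655833965919099070255434039753 < 5684341886080801486968994140625? YES
  n = 5391: C(5391, 10) = 5666344714787188828795213697883; 5666344714787188828795213697883 < 5684341886080801486968994140625? YES
  n = 5392: C(5392, 10) = 5676873040158402483252283957448; 5676873040158402483252283957448 < 5684341886080801486968994140625? YES
  n = 5393: C(5393, 10) = 5687418968154238267170642278008; 5687418968154238267170642278008 < 5684341886080801486968994140625? NO
The largest n with C(n, 10) < 5684341886080801486968994140625 is n = 5392 (where E[X] = 5676873040158402483252283957448/5684341886080801486968994140625 ≈ 0.998686). Hence R_5(10) > 5392, i.e. R_5(10) ≥ 5393.

Largest n = 5392; hence R_5(10) > 5392.


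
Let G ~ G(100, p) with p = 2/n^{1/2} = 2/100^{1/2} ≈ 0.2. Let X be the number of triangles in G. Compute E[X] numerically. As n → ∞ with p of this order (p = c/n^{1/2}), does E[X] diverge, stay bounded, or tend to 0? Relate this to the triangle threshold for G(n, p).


Number of potential triangles: C(100, 3) = 161700.
Each occurs with probability p³ ≈ (0.2)³ ≈ 8.00000e-03.
By linearity: E[X] = C(100, 3)·p³ ≈ 161700 · 8.00000e-03 ≈ 1293.600.
Since α = 1/2 < 1, p = c/n^{1/2} ≫ 1/n is above the triangle threshold p ~ 1/n. Asymptotically E[X] ~ (c³/6)·n^{3(1−α)} = (2³/6)·n^{1.5} → ∞; triangles are abundant w.h.p.

E[X] ≈ 1293.600; in regime p = Θ(1/n^{1/2}) E[X] diverges (above the triangle threshold p ~ 1/n).


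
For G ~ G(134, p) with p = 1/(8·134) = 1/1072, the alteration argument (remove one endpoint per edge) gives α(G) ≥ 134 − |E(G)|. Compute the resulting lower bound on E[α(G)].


E[|E(G)|] = C(134, 2)·p = 8911 · (1/1072) = 133/16.
E[α(G)] ≥ n − E[|E(G)|] = 134 − 133/16 = 2011/16.
Numerically: ≈ 125.6875.
(This is only a lower bound; the true E[α(G)] may be larger.)

E[α(G)] ≥ 2011/16 ≈ 125.6875.


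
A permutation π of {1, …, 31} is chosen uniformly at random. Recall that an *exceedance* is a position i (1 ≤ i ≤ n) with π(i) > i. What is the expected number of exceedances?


Write X = Σ_{i=1}^{31} X_i, where X_i = 1_{π(i) > i}.
For each fixed i, π(i) is uniform over {1, …, 31} (marginal of a uniform permutation), so P[π(i) > i] = (n − i)/n. Summing: Σ_{i=1}^{31} (n − i)/n = (0 + 1 + … + 30)/31 = 31(31 − 1)/(2·31) = (31 − 1)/2.
Hence E[X] = Σ_{i=1}^{31} (31 − i)/31 = 15 ≈ 15.0000.

E[X] = 15 = 15.0000.


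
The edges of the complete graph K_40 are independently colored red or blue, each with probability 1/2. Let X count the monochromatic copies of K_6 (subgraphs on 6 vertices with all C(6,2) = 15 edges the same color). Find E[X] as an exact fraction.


Let X = Σ_S X_S over the C(40, 6) = 3838380 subsets S of size 6, where X_S = 1 if the K_6 on S is monochromatic.
For a fixed S, the K_6 on S has C(6, 2) = 15 edges. P[all 15 edges red] = (1/2)^15, and likewise for blue, so P[monochromatic] = 2·(1/2)^15 = 2^{1 − 15} = 1/16384.
By linearity of expectation: E[X] = C(40, 6) · 2^{1 − 15} = 3838380 · 1/16384 = 959595/4096.
Numerically: E[X] ≈ 234.2761.

E[X] = C(40,6)·2^(1−C(6,2)) = 959595/4096 ≈ 234.2761.


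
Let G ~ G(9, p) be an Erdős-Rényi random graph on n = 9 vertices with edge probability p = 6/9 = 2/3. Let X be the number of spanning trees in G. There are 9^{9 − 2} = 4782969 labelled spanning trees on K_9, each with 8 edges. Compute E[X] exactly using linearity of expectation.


K_9 has 9^{9 − 2} = 4782969 labelled spanning trees.
For each such spanning tree H, let X_H = 1 if all 8 edges of H are present in G. Then P[X_H = 1] = p^{8} = (2/3)^{8} = 256/6561.
Summing the indicators: E[X] = Σ_H E[X_H] = 4782969 · p^{8} = 4782969 · 256/6561 = 186624.
Numerically: E[X] ≈ 1.866e+05.

E[X] = 4782969 · (2/3)^{8} = 186624 ≈ 1.866e+05.


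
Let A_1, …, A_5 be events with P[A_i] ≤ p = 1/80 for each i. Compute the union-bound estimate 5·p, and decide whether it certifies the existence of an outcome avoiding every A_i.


Union bound: P[∪_{i=1}^{5} A_i] ≤ Σ_i P[A_i] ≤ 5·p = 5·(1/80) = 1/16.
Numerically: 1/16 ≈ 0.0625000.
Is 1/16 < 1? YES.
Since P[∪ A_i] ≤ 1/16 < 1, the complement has P[∩ A_i^c] ≥ 1 − 1/16 = 15/16 > 0, so some outcome avoids every A_i.

5·p = 1/16 ≈ 0.0625000; existence CERTIFIED by the union bound.


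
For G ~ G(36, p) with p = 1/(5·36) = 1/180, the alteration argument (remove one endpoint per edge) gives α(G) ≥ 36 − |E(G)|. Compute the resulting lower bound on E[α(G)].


E[|E(G)|] = C(36, 2)·p = 630 · (1/180) = 7/2.
E[α(G)] ≥ n − E[|E(G)|] = 36 − 7/2 = 65/2.
Numerically: ≈ 32.50000.
(This is only a lower bound; the true E[α(G)] may be larger.)

E[α(G)] ≥ 65/2 ≈ 32.50000.


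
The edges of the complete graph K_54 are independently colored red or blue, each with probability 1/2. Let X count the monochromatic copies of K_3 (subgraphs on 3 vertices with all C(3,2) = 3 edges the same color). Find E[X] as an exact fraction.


Let X = Σ_S X_S over the C(54, 3) = 24804 subsets S of size 3, where X_S = 1 if the K_3 on S is monochromatic.
For a fixed S, the K_3 on S has C(3, 2) = 3 edges. P[all 3 edges red] = (1/2)^3, and likewise for blue, so P[monochromatic] = 2·(1/2)^3 = 2^{1 − 3} = 1/4.
By linearity of expectation: E[X] = C(54, 3) · 2^{1 − 3} = 24804 · 1/4 = 6201.
Numerically: E[X] ≈ 6201.000000.

E[X] = C(54,3)·2^(1−C(3,2)) = 6201 ≈ 6201.000000.


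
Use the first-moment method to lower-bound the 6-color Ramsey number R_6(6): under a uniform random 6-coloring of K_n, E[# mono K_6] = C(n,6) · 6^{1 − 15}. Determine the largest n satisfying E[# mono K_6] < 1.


We need C(n, 6) · 6^{1 − 15} < 1, i.e. C(n, 6) < 6^{15 − 1} = 78364164096.
Check values of n near the boundary:
  n = 196: C(196, 6) = 72887293024; 72887293024 < 78364164096? YES
  n = 197: C(197, 6) = 75176946208; 75176946208 < 78364164096? YES
  n = 198: C(198, 6) = 77526225777; 77526225777 < 78364164096? YES
  n = 199: C(199, 6) = 79936367511; 79936367511 < 78364164096? NO
The largest n with C(n, 6) < 78364164096 is n = 198 (where E[X] = 25842075259/26121388032 ≈ 0.9893071). Hence R_6(6) > 198, i.e. R_6(6) ≥ 199.

Largest n = 198; hence R_6(6) > 198.


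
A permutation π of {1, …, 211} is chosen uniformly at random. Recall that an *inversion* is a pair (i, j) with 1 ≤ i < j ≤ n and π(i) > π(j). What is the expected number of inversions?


Write X = Σ X_I over the C(211, 2) = 22155 pairs i < j, with X_I the indicator of one inversion.
There are 22155 indicators.
For each fixed pair i < j, the values π(i) and π(j) are two distinct elements of {1, …, 211} in uniformly random order; by symmetry P[π(i) > π(j)] = 1/2.
By linearity: E[X] = 22155 · (1/2) = C(211, 2) · (1/2) = 22155/2 = 22155/2 ≈ 11077.50000.

E[X] = 22155/2 = 11077.50000.


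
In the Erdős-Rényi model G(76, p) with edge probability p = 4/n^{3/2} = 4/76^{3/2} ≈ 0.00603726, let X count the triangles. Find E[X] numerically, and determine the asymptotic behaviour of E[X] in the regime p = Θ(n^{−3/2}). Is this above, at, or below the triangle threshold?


Number of potential triangles: C(76, 3) = 70300.
Each occurs with probability p³ ≈ (0.00603726)³ ≈ 2.20048701e-07.
By linearity: E[X] = C(76, 3)·p³ ≈ 70300 · 2.20048701e-07 ≈ 0.015469.
Since α = 3/2 > 1, p = c/n^{3/2} = o(1/n) is below the triangle threshold p ~ 1/n. Asymptotically E[X] ~ (c³/6)·n^{3(1−α)} = (4³/6)·n^{-1.5} → 0, so by Markov's inequality G has no triangles w.h.p.

E[X] ≈ 0.015469; in regime p = Θ(1/n^{3/2}) E[X] tends to 0 (below the triangle threshold p ~ 1/n).


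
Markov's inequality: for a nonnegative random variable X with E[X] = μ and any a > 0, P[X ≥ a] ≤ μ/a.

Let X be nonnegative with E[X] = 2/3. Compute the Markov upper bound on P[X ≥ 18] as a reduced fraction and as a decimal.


μ = E[X] = 2/3, a = 18.
Markov: P[X ≥ 18] ≤ μ/a = (2/3)/18 = 1/27.
Numerically: ≈ 0.037.
(Since a = 18 > μ = 0.667, the bound 1/27 is < 1 and informative.)

P[X ≥ 18] ≤ 1/27 ≈ 0.037.


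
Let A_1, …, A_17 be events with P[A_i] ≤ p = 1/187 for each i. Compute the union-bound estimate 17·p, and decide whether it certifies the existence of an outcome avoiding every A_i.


Union bound: P[∪_{i=1}^{17} A_i] ≤ Σ_i P[A_i] ≤ 17·p = 17·(1/187) = 1/11.
Numerically: 1/11 ≈ 0.091.
Is 1/11 < 1? YES.
Since P[∪ A_i] ≤ 1/11 < 1, the complement has P[∩ A_i^c] ≥ 1 − 1/11 = 10/11 > 0, so some outcome avoids every A_i.

17·p = 1/11 ≈ 0.091; existence CERTIFIED by the union bound.


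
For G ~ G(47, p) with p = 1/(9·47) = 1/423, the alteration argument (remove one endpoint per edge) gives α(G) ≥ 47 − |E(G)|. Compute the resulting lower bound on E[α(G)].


E[|E(G)|] = C(47, 2)·p = 1081 · (1/423) = 23/9.
E[α(G)] ≥ n − E[|E(G)|] = 47 − 23/9 = 400/9.
Numerically: ≈ 44.444444.
(This is only a lower bound; the true E[α(G)] may be larger.)

E[α(G)] ≥ 400/9 ≈ 44.444444.


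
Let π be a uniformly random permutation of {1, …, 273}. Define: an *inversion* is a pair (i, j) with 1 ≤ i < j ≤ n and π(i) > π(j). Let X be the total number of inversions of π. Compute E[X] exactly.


Write X = Σ X_I over the C(273, 2) = 37128 pairs i < j, with X_I the indicator of one inversion.
There are 37128 indicators.
For each fixed pair i < j, the values π(i) and π(j) are two distinct elements of {1, …, 273} in uniformly random order; by symmetry P[π(i) > π(j)] = 1/2.
By linearity: E[X] = 37128 · (1/2) = C(273, 2) · (1/2) = 37128/2 = 18564 ≈ 18564.000.

E[X] = 18564 = 18564.000.


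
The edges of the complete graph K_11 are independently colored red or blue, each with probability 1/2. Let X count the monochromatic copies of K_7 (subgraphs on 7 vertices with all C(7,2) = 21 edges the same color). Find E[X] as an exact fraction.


Let X = Σ_S X_S over the C(11, 7) = 330 subsets S of size 7, where X_S = 1 if the K_7 on S is monochromatic.
For a fixed S, the K_7 on S has C(7, 2) = 21 edges. P[all 21 edges red] = (1/2)^21, and likewise for blue, so P[monochromatic] = 2·(1/2)^21 = 2^{1 − 21} = 1/1048576.
Summing: E[X] = C(11, 7) · 2^{1 − 21} = 330 · 1/1048576 = 165/524288.
Numerically: E[X] ≈ 0.00031.

E[X] = C(11,7)·2^(1−C(7,2)) = 165/524288 ≈ 0.00031.
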